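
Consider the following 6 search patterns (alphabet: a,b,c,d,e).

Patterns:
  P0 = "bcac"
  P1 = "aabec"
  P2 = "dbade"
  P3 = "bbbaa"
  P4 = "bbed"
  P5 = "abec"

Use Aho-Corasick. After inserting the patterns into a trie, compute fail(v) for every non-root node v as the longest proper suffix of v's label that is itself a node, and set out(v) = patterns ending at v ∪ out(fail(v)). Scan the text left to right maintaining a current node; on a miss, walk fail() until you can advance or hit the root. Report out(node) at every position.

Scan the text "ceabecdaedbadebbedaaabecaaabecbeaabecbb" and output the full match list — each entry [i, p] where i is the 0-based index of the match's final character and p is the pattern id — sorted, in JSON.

Build:
Trie nodes:
  0='ε' goto a→5 b→1 d→10
  1='b' goto b→15 c→2
  2='bc' goto a→3
  3='bca' goto c→4
  4='bcac' goto ·  ←P0
  5='a' goto a→6 b→21
  6='aa' goto b→7
  7='aab' goto e→8
  8='aabe' goto c→9
  9='aabec' goto ·  ←P1
  10='d' goto b→11
  11='db' goto a→12
  12='dba' goto d→13
  13='dbad' goto e→14
  14='dbade' goto ·  ←P2
  15='bb' goto b→16 e→19
  16='bbb' goto a→17
  17='bbba' goto a→18
  18='bbbaa' goto ·  ←P3
  19='bbe' goto d→20
  20='bbed' goto ·  ←P4
  21='ab' goto e→22
  22='abe' goto c→23
  23='abec' goto ·  ←P5

BFS fail/out derivation:
  fail(1) 'b': from fail(0)=0 chase 'b': 0 ⇒ 0;  out=∅∪out(0)=∅
  fail(5) 'a': from fail(0)=0 chase 'a': 0 ⇒ 0;  out=∅∪out(0)=∅
  fail(10) 'd': from fail(0)=0 chase 'd': 0 ⇒ 0;  out=∅∪out(0)=∅
  fail(2) 'bc': from fail(1)=0 chase 'c': 0 ⇒ 0;  out=∅∪out(0)=∅
  fail(6) 'aa': from fail(5)=0 chase 'a': 0 ⇒ 5;  out=∅∪out(5)=∅
  fail(11) 'db': from fail(10)=0 chase 'b': 0 ⇒ 1;  out=∅∪out(1)=∅
  fail(15) 'bb': from fail(1)=0 chase 'b': 0 ⇒ 1;  out=∅∪out(1)=∅
  fail(21) 'ab': from fail(5)=0 chase 'b': 0 ⇒ 1;  out=∅∪out(1)=∅
  fail(3) 'bca': from fail(2)=0 chase 'a': 0 ⇒ 5;  out=∅∪out(5)=∅
  fail(7) 'aab': from fail(6)=5 chase 'b': 5 ⇒ 21;  out=∅∪out(21)=∅
  fail(12) 'dba': from fail(11)=1 chase 'a': 1→0 ⇒ 5;  out=∅∪out(5)=∅
  fail(16) 'bbb': from fail(15)=1 chase 'b': 1 ⇒ 15;  out=∅∪out(15)=∅
  fail(19) 'bbe': from fail(15)=1 chase 'e': 1→0 ⇒ 0;  out=∅∪out(0)=∅
  fail(22) 'abe': from fail(21)=1 chase 'e': 1→0 ⇒ 0;  out=∅∪out(0)=∅
  fail(4) 'bcac': from fail(3)=5 chase 'c': 5→0 ⇒ 0;  out={0}∪out(0)={0}
  fail(8) 'aabe': from fail(7)=21 chase 'e': 21 ⇒ 22;  out=∅∪out(22)=∅
  fail(13) 'dbad': from fail(12)=5 chase 'd': 5→0 ⇒ 10;  out=∅∪out(10)=∅
  fail(17) 'bbba': from fail(16)=15 chase 'a': 15→1→0 ⇒ 5;  out=∅∪out(5)=∅
  fail(20) 'bbed': from fail(19)=0 chase 'd': 0 ⇒ 10;  out={4}∪out(10)={4}
  fail(23) 'abec': from fail(22)=0 chase 'c': 0 ⇒ 0;  out={5}∪out(0)={5}
  fail(9) 'aabec': from fail(8)=22 chase 'c': 22 ⇒ 23;  out={1}∪out(23)={1,5}
  fail(14) 'dbade': from fail(13)=10 chase 'e': 10→0 ⇒ 0;  out={2}∪out(0)={2}
  fail(18) 'bbbaa': from fail(17)=5 chase 'a': 5 ⇒ 6;  out={3}∪out(6)={3}

Run:
pos 0 'c': at 0
pos 1 'e': at 0
pos 2 'a': at 5
pos 3 'b': at 21
pos 4 'e': at 22
pos 5 'c': at 23  → match P5@[2:5]
pos 6 'd': at 10 (fail-walked)
pos 7 'a': at 5 (fail-walked)
pos 8 'e': at 0 (fail-walked)
pos 9 'd': at 10
pos 10 'b': at 11
pos 11 'a': at 12
pos 12 'd': at 13
pos 13 'e': at 14  → match P2@[9:13]
pos 14 'b': at 1 (fail-walked)
pos 15 'b': at 15
pos 16 'e': at 19
pos 17 'd': at 20  → match P4@[14:17]
pos 18 'a': at 5 (fail-walked)
pos 19 'a': at 6
pos 20 'a': at 6 (fail-walked)
pos 21 'b': at 7
pos 22 'e': at 8
pos 23 'c': at 9  → match P1@[19:23],P5@[20:23]
pos 24 'a': at 5 (fail-walked)
pos 25 'a': at 6
pos 26 'a': at 6 (fail-walked)
pos 27 'b': at 7
pos 28 'e': at 8
pos 29 'c': at 9  → match P1@[25:29],P5@[26:29]
pos 30 'b': at 1 (fail-walked)
pos 31 'e': at 0 (fail-walked)
pos 32 'a': at 5
pos 33 'a': at 6
pos 34 'b': at 7
pos 35 'e': at 8
pos 36 'c': at 9  → match P1@[32:36],P5@[33:36]
pos 37 'b': at 1 (fail-walked)
pos 38 'b': at 15

All matches (sorted): [[5,5],[13,2],[17,4],[23,1],[23,5],[29,1],[29,5],[36,1],[36,5]]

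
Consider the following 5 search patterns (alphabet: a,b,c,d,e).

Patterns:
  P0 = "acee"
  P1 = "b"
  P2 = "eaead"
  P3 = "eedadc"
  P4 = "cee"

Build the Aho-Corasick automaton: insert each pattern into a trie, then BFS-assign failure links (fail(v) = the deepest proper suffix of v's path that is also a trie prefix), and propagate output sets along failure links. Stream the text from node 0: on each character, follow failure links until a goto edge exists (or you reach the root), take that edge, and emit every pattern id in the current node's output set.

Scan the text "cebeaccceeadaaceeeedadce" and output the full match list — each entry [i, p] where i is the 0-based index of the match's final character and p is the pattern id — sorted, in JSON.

Build:
Trie (insert patterns):
  0='ε' goto a→1 b→5 c→16 e→6
  1='a' goto c→2
  2='ac' goto e→3
  3='ace' goto e→4
  4='acee' goto ·  ←P0
  5='b' goto ·  ←P1
  6='e' goto a→7 e→11
  7='ea' goto e→8
  8='eae' goto a→9
  9='eaea' goto d→10
  10='eaead' goto ·  ←P2
  11='ee' goto d→12
  12='eed' goto a→13
  13='eeda' goto d→14
  14='eedad' goto c→15
  15='eedadc' goto ·  ←P3
  16='c' goto e→17
  17='ce' goto e→18
  18='cee' goto ·  ←P4

Failure links (BFS by depth):
  fail(1) 'a': from fail(0)=0 chase 'a': 0 ⇒ 0;  out=∅∪out(0)=∅
  fail(5) 'b': from fail(0)=0 chase 'b': 0 ⇒ 0;  out={1}∪out(0)={1}
  fail(6) 'e': from fail(0)=0 chase 'e': 0 ⇒ 0;  out=∅∪out(0)=∅
  fail(16) 'c': from fail(0)=0 chase 'c': 0 ⇒ 0;  out=∅∪out(0)=∅
  fail(2) 'ac': from fail(1)=0 chase 'c': 0 ⇒ 16;  out=∅∪out(16)=∅
  fail(7) 'ea': from fail(6)=0 chase 'a': 0 ⇒ 1;  out=∅∪out(1)=∅
  fail(11) 'ee': from fail(6)=0 chase 'e': 0 ⇒ 6;  out=∅∪out(6)=∅
  fail(17) 'ce': from fail(16)=0 chase 'e': 0 ⇒ 6;  out=∅∪out(6)=∅
  fail(3) 'ace': from fail(2)=16 chase 'e': 16 ⇒ 17;  out=∅∪out(17)=∅
  fail(8) 'eae': from fail(7)=1 chase 'e': 1→0 ⇒ 6;  out=∅∪out(6)=∅
  fail(12) 'eed': from fail(11)=6 chase 'd': 6→0 ⇒ 0;  out=∅∪out(0)=∅
  fail(18) 'cee': from fail(17)=6 chase 'e': 6 ⇒ 11;  out={4}∪out(11)={4}
  fail(4) 'acee': from fail(3)=17 chase 'e': 17 ⇒ 18;  out={0}∪out(18)={0,4}
  fail(9) 'eaea': from fail(8)=6 chase 'a': 6 ⇒ 7;  out=∅∪out(7)=∅
  fail(13) 'eeda': from fail(12)=0 chase 'a': 0 ⇒ 1;  out=∅∪out(1)=∅
  fail(10) 'eaead': from fail(9)=7 chase 'd': 7→1→0 ⇒ 0;  out={2}∪out(0)={2}
  fail(14) 'eedad': from fail(13)=1 chase 'd': 1→0 ⇒ 0;  out=∅∪out(0)=∅
  fail(15) 'eedadc': from fail(14)=0 chase 'c': 0 ⇒ 16;  out={3}∪out(16)={3}

Scan:
pos 0 'c': at 16
pos 1 'e': at 17
pos 2 'b': at 5 (via fail)  ** P1@[2:2]
pos 3 'e': at 6 (via fail)
pos 4 'a': at 7
pos 5 'c': at 2 (via fail)
pos 6 'c': at 16 (via fail)
pos 7 'c': at 16 (via fail)
pos 8 'e': at 17
pos 9 'e': at 18  ** P4@[7:9]
pos 10 'a': at 7 (via fail)
pos 11 'd': at 0 (via fail)
pos 12 'a': at 1
pos 13 'a': at 1 (via fail)
pos 14 'c': at 2
pos 15 'e': at 3
pos 16 'e': at 4  ** P0@[13:16],P4@[14:16]
pos 17 'e': at 11 (via fail)
pos 18 'e': at 11 (via fail)
pos 19 'd': at 12
pos 20 'a': at 13
pos 21 'd': at 14
pos 22 'c': at 15  ** P3@[17:22]
pos 23 'e': at 17 (via fail)

Matches: [[2,1],[9,4],[16,0],[16,4],[22,3]]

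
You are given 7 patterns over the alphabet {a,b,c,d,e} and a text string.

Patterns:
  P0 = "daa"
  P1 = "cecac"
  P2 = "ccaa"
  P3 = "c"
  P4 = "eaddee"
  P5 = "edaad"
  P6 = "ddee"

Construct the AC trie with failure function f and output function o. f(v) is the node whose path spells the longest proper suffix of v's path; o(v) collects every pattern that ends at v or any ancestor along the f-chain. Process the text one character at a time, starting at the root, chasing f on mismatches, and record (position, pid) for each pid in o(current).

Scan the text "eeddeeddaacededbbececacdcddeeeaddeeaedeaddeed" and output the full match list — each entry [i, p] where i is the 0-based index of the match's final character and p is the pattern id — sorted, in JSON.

Build:
Trie (insert patterns):
  0='ε' goto c→4 d→1 e→12
  1='d' goto a→2 d→22
  2='da' goto a→3
  3='daa' goto ·  ←P0
  4='c' goto c→9 e→5  ←P3
  5='ce' goto c→6
  6='cec' goto a→7
  7='ceca' goto c→8
  8='cecac' goto ·  ←P1
  9='cc' goto a→10
  10='cca' goto a→11
  11='ccaa' goto ·  ←P2
  12='e' goto a→13 d→18
  13='ea' goto d→14
  14='ead' goto d→15
  15='eadd' goto e→16
  16='eadde' goto e→17
  17='eaddee' goto ·  ←P4
  18='ed' goto a→19
  19='eda' goto a→20
  20='edaa' goto d→21
  21='edaad' goto ·  ←P5
  22='dd' goto e→23
  23='dde' goto e→24
  24='ddee' goto ·  ←P6

Failure links (BFS by depth):
  fail(1) 'd': from fail(0)=0 chase 'd': 0 ⇒ 0;  out=∅∪out(0)=∅
  fail(4) 'c': from fail(0)=0 chase 'c': 0 ⇒ 0;  out={3}∪out(0)={3}
  fail(12) 'e': from fail(0)=0 chase 'e': 0 ⇒ 0;  out=∅∪out(0)=∅
  fail(2) 'da': from fail(1)=0 chase 'a': 0 ⇒ 0;  out=∅∪out(0)=∅
  fail(5) 'ce': from fail(4)=0 chase 'e': 0 ⇒ 12;  out=∅∪out(12)=∅
  fail(9) 'cc': from fail(4)=0 chase 'c': 0 ⇒ 4;  out=∅∪out(4)={3}
  fail(13) 'ea': from fail(12)=0 chase 'a': 0 ⇒ 0;  out=∅∪out(0)=∅
  fail(18) 'ed': from fail(12)=0 chase 'd': 0 ⇒ 1;  out=∅∪out(1)=∅
  fail(22) 'dd': from fail(1)=0 chase 'd': 0 ⇒ 1;  out=∅∪out(1)=∅
  fail(3) 'daa': from fail(2)=0 chase 'a': 0 ⇒ 0;  out={0}∪out(0)={0}
  fail(6) 'cec': from fail(5)=12 chase 'c': 12→0 ⇒ 4;  out=∅∪out(4)={3}
  fail(10) 'cca': from fail(9)=4 chase 'a': 4→0 ⇒ 0;  out=∅∪out(0)=∅
  fail(14) 'ead': from fail(13)=0 chase 'd': 0 ⇒ 1;  out=∅∪out(1)=∅
  fail(19) 'eda': from fail(18)=1 chase 'a': 1 ⇒ 2;  out=∅∪out(2)=∅
  fail(23) 'dde': from fail(22)=1 chase 'e': 1→0 ⇒ 12;  out=∅∪out(12)=∅
  fail(7) 'ceca': from fail(6)=4 chase 'a': 4→0 ⇒ 0;  out=∅∪out(0)=∅
  fail(11) 'ccaa': from fail(10)=0 chase 'a': 0 ⇒ 0;  out={2}∪out(0)={2}
  fail(15) 'eadd': from fail(14)=1 chase 'd': 1 ⇒ 22;  out=∅∪out(22)=∅
  fail(20) 'edaa': from fail(19)=2 chase 'a': 2 ⇒ 3;  out=∅∪out(3)={0}
  fail(24) 'ddee': from fail(23)=12 chase 'e': 12→0 ⇒ 12;  out={6}∪out(12)={6}
  fail(8) 'cecac': from fail(7)=0 chase 'c': 0 ⇒ 4;  out={1}∪out(4)={1,3}
  fail(16) 'eadde': from fail(15)=22 chase 'e': 22 ⇒ 23;  out=∅∪out(23)=∅
  fail(21) 'edaad': from fail(20)=3 chase 'd': 3→0 ⇒ 1;  out={5}∪out(1)={5}
  fail(17) 'eaddee': from fail(16)=23 chase 'e': 23 ⇒ 24;  out={4}∪out(24)={4,6}

Text stream:
i=0 'e': node 0→12
i=1 'e': node 12→12 (fail-walked)
i=2 'd': node 12→18
i=3 'd': node 18→22 (fail-walked)
i=4 'e': node 22→23
i=5 'e': node 23→24  emit P6@[2:5]
i=6 'd': node 24→18 (fail-walked)
i=7 'd': node 18→22 (fail-walked)
i=8 'a': node 22→2 (fail-walked)
i=9 'a': node 2→3  emit P0@[7:9]
i=10 'c': node 3→4 (fail-walked)  emit P3@[10:10]
i=11 'e': node 4→5
i=12 'd': node 5→18 (fail-walked)
i=13 'e': node 18→12 (fail-walked)
i=14 'd': node 12→18
i=15 'b': node 18→0 (fail-walked)
i=16 'b': node 0→0
i=17 'e': node 0→12
i=18 'c': node 12→4 (fail-walked)  emit P3@[18:18]
i=19 'e': node 4→5
i=20 'c': node 5→6  emit P3@[20:20]
i=21 'a': node 6→7
i=22 'c': node 7→8  emit P1@[18:22],P3@[22:22]
i=23 'd': node 8→1 (fail-walked)
i=24 'c': node 1→4 (fail-walked)  emit P3@[24:24]
i=25 'd': node 4→1 (fail-walked)
i=26 'd': node 1→22
i=27 'e': node 22→23
i=28 'e': node 23→24  emit P6@[25:28]
i=29 'e': node 24→12 (fail-walked)
i=30 'a': node 12→13
i=31 'd': node 13→14
i=32 'd': node 14→15
i=33 'e': node 15→16
i=34 'e': node 16→17  emit P4@[29:34],P6@[31:34]
i=35 'a': node 17→13 (fail-walked)
i=36 'e': node 13→12 (fail-walked)
i=37 'd': node 12→18
i=38 'e': node 18→12 (fail-walked)
i=39 'a': node 12→13
i=40 'd': node 13→14
i=41 'd': node 14→15
i=42 'e': node 15→16
i=43 'e': node 16→17  emit P4@[38:43],P6@[40:43]
i=44 'd': node 17→18 (fail-walked)

All matches (sorted): [[5,6],[9,0],[10,3],[18,3],[20,3],[22,1],[22,3],[24,3],[28,6],[34,4],[34,6],[43,4],[43,6]]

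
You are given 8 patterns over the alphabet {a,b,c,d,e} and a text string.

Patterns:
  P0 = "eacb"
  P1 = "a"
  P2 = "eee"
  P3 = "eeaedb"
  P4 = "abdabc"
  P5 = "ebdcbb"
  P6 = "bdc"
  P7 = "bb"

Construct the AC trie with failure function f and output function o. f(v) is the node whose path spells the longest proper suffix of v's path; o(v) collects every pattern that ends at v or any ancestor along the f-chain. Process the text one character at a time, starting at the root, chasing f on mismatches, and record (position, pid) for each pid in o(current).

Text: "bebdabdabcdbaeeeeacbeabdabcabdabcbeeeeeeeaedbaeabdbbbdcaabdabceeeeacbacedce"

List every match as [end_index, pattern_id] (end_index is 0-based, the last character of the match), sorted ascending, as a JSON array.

Build:
Trie (insert patterns):
  0='ε' goto a→5 b→22 e→1
  1='e' goto a→2 b→17 e→6
  2='ea' goto c→3
  3='eac' goto b→4
  4='eacb' goto ·  ←P0
  5='a' goto b→12  ←P1
  6='ee' goto a→8 e→7
  7='eee' goto ·  ←P2
  8='eea' goto e→9
  9='eeae' goto d→10
  10='eeaed' goto b→11
  11='eeaedb' goto ·  ←P3
  12='ab' goto d→13
  13='abd' goto a→14
  14='abda' goto b→15
  15='abdab' goto c→16
  16='abdabc' goto ·  ←P4
  17='eb' goto d→18
  18='ebd' goto c→19
  19='ebdc' goto b→20
  20='ebdcb' goto b→21
  21='ebdcbb' goto ·  ←P5
  22='b' goto b→25 d→23
  23='bd' goto c→24
  24='bdc' goto ·  ←P6
  25='bb' goto ·  ←P7

BFS fail/out derivation:
  fail(1) 'e': from fail(0)=0 chase 'e': 0 ⇒ 0;  out=∅∪out(0)=∅
  fail(5) 'a': from fail(0)=0 chase 'a': 0 ⇒ 0;  out={1}∪out(0)={1}
  fail(22) 'b': from fail(0)=0 chase 'b': 0 ⇒ 0;  out=∅∪out(0)=∅
  fail(2) 'ea': from fail(1)=0 chase 'a': 0 ⇒ 5;  out=∅∪out(5)={1}
  fail(6) 'ee': from fail(1)=0 chase 'e': 0 ⇒ 1;  out=∅∪out(1)=∅
  fail(12) 'ab': from fail(5)=0 chase 'b': 0 ⇒ 22;  out=∅∪out(22)=∅
  fail(17) 'eb': from fail(1)=0 chase 'b': 0 ⇒ 22;  out=∅∪out(22)=∅
  fail(23) 'bd': from fail(22)=0 chase 'd': 0 ⇒ 0;  out=∅∪out(0)=∅
  fail(25) 'bb': from fail(22)=0 chase 'b': 0 ⇒ 22;  out={7}∪out(22)={7}
  fail(3) 'eac': from fail(2)=5 chase 'c': 5→0 ⇒ 0;  out=∅∪out(0)=∅
  fail(7) 'eee': from fail(6)=1 chase 'e': 1 ⇒ 6;  out={2}∪out(6)={2}
  fail(8) 'eea': from fail(6)=1 chase 'a': 1 ⇒ 2;  out=∅∪out(2)={1}
  fail(13) 'abd': from fail(12)=22 chase 'd': 22 ⇒ 23;  out=∅∪out(23)=∅
  fail(18) 'ebd': from fail(17)=22 chase 'd': 22 ⇒ 23;  out=∅∪out(23)=∅
  fail(24) 'bdc': from fail(23)=0 chase 'c': 0 ⇒ 0;  out={6}∪out(0)={6}
  fail(4) 'eacb': from fail(3)=0 chase 'b': 0 ⇒ 22;  out={0}∪out(22)={0}
  fail(9) 'eeae': from fail(8)=2 chase 'e': 2→5→0 ⇒ 1;  out=∅∪out(1)=∅
  fail(14) 'abda': from fail(13)=23 chase 'a': 23→0 ⇒ 5;  out=∅∪out(5)={1}
  fail(19) 'ebdc': from fail(18)=23 chase 'c': 23 ⇒ 24;  out=∅∪out(24)={6}
  fail(10) 'eeaed': from fail(9)=1 chase 'd': 1→0 ⇒ 0;  out=∅∪out(0)=∅
  fail(15) 'abdab': from fail(14)=5 chase 'b': 5 ⇒ 12;  out=∅∪out(12)=∅
  fail(20) 'ebdcb': from fail(19)=24 chase 'b': 24→0 ⇒ 22;  out=∅∪out(22)=∅
  fail(11) 'eeaedb': from fail(10)=0 chase 'b': 0 ⇒ 22;  out={3}∪out(22)={3}
  fail(16) 'abdabc': from fail(15)=12 chase 'c': 12→22→0 ⇒ 0;  out={4}∪out(0)={4}
  fail(21) 'ebdcbb': from fail(20)=22 chase 'b': 22 ⇒ 25;  out={5}∪out(25)={5,7}

Run:
i=0 'b': node 0→22
i=1 'e': node 22→1 (fail-walked)
i=2 'b': node 1→17
i=3 'd': node 17→18
i=4 'a': node 18→5 (fail-walked)  ** P1@[4:4]
i=5 'b': node 5→12
i=6 'd': node 12→13
i=7 'a': node 13→14  ** P1@[7:7]
i=8 'b': node 14→15
i=9 'c': node 15→16  ** P4@[4:9]
i=10 'd': node 16→0 (fail-walked)
i=11 'b': node 0→22
i=12 'a': node 22→5 (fail-walked)  ** P1@[12:12]
i=13 'e': node 5→1 (fail-walked)
i=14 'e': node 1→6
i=15 'e': node 6→7  ** P2@[13:15]
i=16 'e': node 7→7 (fail-walked)  ** P2@[14:16]
i=17 'a': node 7→8 (fail-walked)  ** P1@[17:17]
i=18 'c': node 8→3 (fail-walked)
i=19 'b': node 3→4  ** P0@[16:19]
i=20 'e': node 4→1 (fail-walked)
i=21 'a': node 1→2  ** P1@[21:21]
i=22 'b': node 2→12 (fail-walked)
i=23 'd': node 12→13
i=24 'a': node 13→14  ** P1@[24:24]
i=25 'b': node 14→15
i=26 'c': node 15→16  ** P4@[21:26]
i=27 'a': node 16→5 (fail-walked)  ** P1@[27:27]
i=28 'b': node 5→12
i=29 'd': node 12→13
i=30 'a': node 13→14  ** P1@[30:30]
i=31 'b': node 14→15
i=32 'c': node 15→16  ** P4@[27:32]
i=33 'b': node 16→22 (fail-walked)
i=34 'e': node 22→1 (fail-walked)
i=35 'e': node 1→6
i=36 'e': node 6→7  ** P2@[34:36]
i=37 'e': node 7→7 (fail-walked)  ** P2@[35:37]
i=38 'e': node 7→7 (fail-walked)  ** P2@[36:38]
i=39 'e': node 7→7 (fail-walked)  ** P2@[37:39]
i=40 'e': node 7→7 (fail-walked)  ** P2@[38:40]
i=41 'a': node 7→8 (fail-walked)  ** P1@[41:41]
i=42 'e': node 8→9
i=43 'd': node 9→10
i=44 'b': node 10→11  ** P3@[39:44]
i=45 'a': node 11→5 (fail-walked)  ** P1@[45:45]
i=46 'e': node 5→1 (fail-walked)
i=47 'a': node 1→2  ** P1@[47:47]
i=48 'b': node 2→12 (fail-walked)
i=49 'd': node 12→13
i=50 'b': node 13→22 (fail-walked)
i=51 'b': node 22→25  ** P7@[50:51]
i=52 'b': node 25→25 (fail-walked)  ** P7@[51:52]
i=53 'd': node 25→23 (fail-walked)
i=54 'c': node 23→24  ** P6@[52:54]
i=55 'a': node 24→5 (fail-walked)  ** P1@[55:55]
i=56 'a': node 5→5 (fail-walked)  ** P1@[56:56]
i=57 'b': node 5→12
i=58 'd': node 12→13
i=59 'a': node 13→14  ** P1@[59:59]
i=60 'b': node 14→15
i=61 'c': node 15→16  ** P4@[56:61]
i=62 'e': node 16→1 (fail-walked)
i=63 'e': node 1→6
i=64 'e': node 6→7  ** P2@[62:64]
i=65 'e': node 7→7 (fail-walked)  ** P2@[63:65]
i=66 'a': node 7→8 (fail-walked)  ** P1@[66:66]
i=67 'c': node 8→3 (fail-walked)
i=68 'b': node 3→4  ** P0@[65:68]
i=69 'a': node 4→5 (fail-walked)  ** P1@[69:69]
i=70 'c': node 5→0 (fail-walked)
i=71 'e': node 0→1
i=72 'd': node 1→0 (fail-walked)
i=73 'c': node 0→0
i=74 'e': node 0→1

Matches: [[4,1],[7,1],[9,4],[12,1],[15,2],[16,2],[17,1],[19,0],[21,1],[24,1],[26,4],[27,1],[30,1],[32,4],[36,2],[37,2],[38,2],[39,2],[40,2],[41,1],[44,3],[45,1],[47,1],[51,7],[52,7],[54,6],[55,1],[56,1],[59,1],[61,4],[64,2],[65,2],[66,1],[68,0],[69,1]]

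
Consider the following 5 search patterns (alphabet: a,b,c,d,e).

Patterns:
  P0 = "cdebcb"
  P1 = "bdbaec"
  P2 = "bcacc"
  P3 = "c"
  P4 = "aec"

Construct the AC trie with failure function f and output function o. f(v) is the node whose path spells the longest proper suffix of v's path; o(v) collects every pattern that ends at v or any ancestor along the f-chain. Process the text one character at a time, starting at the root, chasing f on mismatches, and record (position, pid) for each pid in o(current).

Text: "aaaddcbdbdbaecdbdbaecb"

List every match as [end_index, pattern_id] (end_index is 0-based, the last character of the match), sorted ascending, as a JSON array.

Build:
Trie (insert patterns):
  0='ε' goto a→17 b→7 c→1
  1='c' goto d→2  [P3 ends]
  2='cd' goto e→3
  3='cde' goto b→4
  4='cdeb' goto c→5
  5='cdebc' goto b→6
  6='cdebcb' goto ·  [P0 ends]
  7='b' goto c→13 d→8
  8='bd' goto b→9
  9='bdb' goto a→10
  10='bdba' goto e→11
  11='bdbae' goto c→12
  12='bdbaec' goto ·  [P1 ends]
  13='bc' goto a→14
  14='bca' goto c→15
  15='bcac' goto c→16
  16='bcacc' goto ·  [P2 ends]
  17='a' goto e→18
  18='ae' goto c→19
  19='aec' goto ·  [P4 ends]

Failure links (BFS by depth):
  fail(1) 'c': from fail(0)=0 chase 'c': 0 ⇒ 0;  out={3}∪out(0)={3}
  fail(7) 'b': from fail(0)=0 chase 'b': 0 ⇒ 0;  out=∅∪out(0)=∅
  fail(17) 'a': from fail(0)=0 chase 'a': 0 ⇒ 0;  out=∅∪out(0)=∅
  fail(2) 'cd': from fail(1)=0 chase 'd': 0 ⇒ 0;  out=∅∪out(0)=∅
  fail(8) 'bd': from fail(7)=0 chase 'd': 0 ⇒ 0;  out=∅∪out(0)=∅
  fail(13) 'bc': from fail(7)=0 chase 'c': 0 ⇒ 1;  out=∅∪out(1)={3}
  fail(18) 'ae': from fail(17)=0 chase 'e': 0 ⇒ 0;  out=∅∪out(0)=∅
  fail(3) 'cde': from fail(2)=0 chase 'e': 0 ⇒ 0;  out=∅∪out(0)=∅
  fail(9) 'bdb': from fail(8)=0 chase 'b': 0 ⇒ 7;  out=∅∪out(7)=∅
  fail(14) 'bca': from fail(13)=1 chase 'a': 1→0 ⇒ 17;  out=∅∪out(17)=∅
  fail(19) 'aec': from fail(18)=0 chase 'c': 0 ⇒ 1;  out={4}∪out(1)={3,4}
  fail(4) 'cdeb': from fail(3)=0 chase 'b': 0 ⇒ 7;  out=∅∪out(7)=∅
  fail(10) 'bdba': from fail(9)=7 chase 'a': 7→0 ⇒ 17;  out=∅∪out(17)=∅
  fail(15) 'bcac': from fail(14)=17 chase 'c': 17→0 ⇒ 1;  out=∅∪out(1)={3}
  fail(5) 'cdebc': from fail(4)=7 chase 'c': 7 ⇒ 13;  out=∅∪out(13)={3}
  fail(11) 'bdbae': from fail(10)=17 chase 'e': 17 ⇒ 18;  out=∅∪out(18)=∅
  fail(16) 'bcacc': from fail(15)=1 chase 'c': 1→0 ⇒ 1;  out={2}∪out(1)={2,3}
  fail(6) 'cdebcb': from fail(5)=13 chase 'b': 13→1→0 ⇒ 7;  out={0}∪out(7)={0}
  fail(12) 'bdbaec': from fail(11)=18 chase 'c': 18 ⇒ 19;  out={1}∪out(19)={1,3,4}

Run:
[0] read 'a'  n0⇒n17
[1] read 'a'  n17⇒n17 (via fail)
[2] read 'a'  n17⇒n17 (via fail)
[3] read 'd'  n17⇒n0 (via fail)
[4] read 'd'  n0⇒n0
[5] read 'c'  n0⇒n1  emit P3@[5:5]
[6] read 'b'  n1⇒n7 (via fail)
[7] read 'd'  n7⇒n8
[8] read 'b'  n8⇒n9
[9] read 'd'  n9⇒n8 (via fail)
[10] read 'b'  n8⇒n9
[11] read 'a'  n9⇒n10
[12] read 'e'  n10⇒n11
[13] read 'c'  n11⇒n12  emit P1@[8:13],P3@[13:13],P4@[11:13]
[14] read 'd'  n12⇒n2 (via fail)
[15] read 'b'  n2⇒n7 (via fail)
[16] read 'd'  n7⇒n8
[17] read 'b'  n8⇒n9
[18] read 'a'  n9⇒n10
[19] read 'e'  n10⇒n11
[20] read 'c'  n11⇒n12  emit P1@[15:20],P3@[20:20],P4@[18:20]
[21] read 'b'  n12⇒n7 (via fail)

Matches: [[5,3],[13,1],[13,3],[13,4],[20,1],[20,3],[20,4]]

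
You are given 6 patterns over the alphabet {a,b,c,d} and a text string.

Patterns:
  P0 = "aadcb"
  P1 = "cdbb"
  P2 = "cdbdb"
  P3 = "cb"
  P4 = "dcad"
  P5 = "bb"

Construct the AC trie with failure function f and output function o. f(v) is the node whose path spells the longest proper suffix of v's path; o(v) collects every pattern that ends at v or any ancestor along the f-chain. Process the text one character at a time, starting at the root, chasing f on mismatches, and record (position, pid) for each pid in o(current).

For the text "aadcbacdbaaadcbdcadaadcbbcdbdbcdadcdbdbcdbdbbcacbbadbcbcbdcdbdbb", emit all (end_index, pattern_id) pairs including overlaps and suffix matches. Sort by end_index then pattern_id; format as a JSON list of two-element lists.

Build:
Trie (insert patterns):
  n0 'ε': a→1 b→17 c→6 d→13
  n1 'a': a→2
  n2 'aa': d→3
  n3 'aad': c→4
  n4 'aadc': b→5
  n5 'aadcb': ·  [P0 ends]
  n6 'c': b→12 d→7
  n7 'cd': b→8
  n8 'cdb': b→9 d→10
  n9 'cdbb': ·  [P1 ends]
  n10 'cdbd': b→11
  n11 'cdbdb': ·  [P2 ends]
  n12 'cb': ·  [P3 ends]
  n13 'd': c→14
  n14 'dc': a→15
  n15 'dca': d→16
  n16 'dcad': ·  [P4 ends]
  n17 'b': b→18
  n18 'bb': ·  [P5 ends]

Failure links (BFS by depth):
  fail(1) 'a': from fail(0)=0 chase 'a': 0 ⇒ 0;  out=∅∪out(0)=∅
  fail(6) 'c': from fail(0)=0 chase 'c': 0 ⇒ 0;  out=∅∪out(0)=∅
  fail(13) 'd': from fail(0)=0 chase 'd': 0 ⇒ 0;  out=∅∪out(0)=∅
  fail(17) 'b': from fail(0)=0 chase 'b': 0 ⇒ 0;  out=∅∪out(0)=∅
  fail(2) 'aa': from fail(1)=0 chase 'a': 0 ⇒ 1;  out=∅∪out(1)=∅
  fail(7) 'cd': from fail(6)=0 chase 'd': 0 ⇒ 13;  out=∅∪out(13)=∅
  fail(12) 'cb': from fail(6)=0 chase 'b': 0 ⇒ 17;  out={3}∪out(17)={3}
  fail(14) 'dc': from fail(13)=0 chase 'c': 0 ⇒ 6;  out=∅∪out(6)=∅
  fail(18) 'bb': from fail(17)=0 chase 'b': 0 ⇒ 17;  out={5}∪out(17)={5}
  fail(3) 'aad': from fail(2)=1 chase 'd': 1→0 ⇒ 13;  out=∅∪out(13)=∅
  fail(8) 'cdb': from fail(7)=13 chase 'b': 13→0 ⇒ 17;  out=∅∪out(17)=∅
  fail(15) 'dca': from fail(14)=6 chase 'a': 6→0 ⇒ 1;  out=∅∪out(1)=∅
  fail(4) 'aadc': from fail(3)=13 chase 'c': 13 ⇒ 14;  out=∅∪out(14)=∅
  fail(9) 'cdbb': from fail(8)=17 chase 'b': 17 ⇒ 18;  out={1}∪out(18)={1,5}
  fail(10) 'cdbd': from fail(8)=17 chase 'd': 17→0 ⇒ 13;  out=∅∪out(13)=∅
  fail(16) 'dcad': from fail(15)=1 chase 'd': 1→0 ⇒ 13;  out={4}∪out(13)={4}
  fail(5) 'aadcb': from fail(4)=14 chase 'b': 14→6 ⇒ 12;  out={0}∪out(12)={0,3}
  fail(11) 'cdbdb': from fail(10)=13 chase 'b': 13→0 ⇒ 17;  out={2}∪out(17)={2}

Text stream:
pos 0 'a': at 1
pos 1 'a': at 2
pos 2 'd': at 3
pos 3 'c': at 4
pos 4 'b': at 5  → match P0@[0:4],P3@[3:4]
pos 5 'a': at 1 (via fail)
pos 6 'c': at 6 (via fail)
pos 7 'd': at 7
pos 8 'b': at 8
pos 9 'a': at 1 (via fail)
pos 10 'a': at 2
pos 11 'a': at 2 (via fail)
pos 12 'd': at 3
pos 13 'c': at 4
pos 14 'b': at 5  → match P0@[10:14],P3@[13:14]
pos 15 'd': at 13 (via fail)
pos 16 'c': at 14
pos 17 'a': at 15
pos 18 'd': at 16  → match P4@[15:18]
pos 19 'a': at 1 (via fail)
pos 20 'a': at 2
pos 21 'd': at 3
pos 22 'c': at 4
pos 23 'b': at 5  → match P0@[19:23],P3@[22:23]
pos 24 'b': at 18 (via fail)  → match P5@[23:24]
pos 25 'c': at 6 (via fail)
pos 26 'd': at 7
pos 27 'b': at 8
pos 28 'd': at 10
pos 29 'b': at 11  → match P2@[25:29]
pos 30 'c': at 6 (via fail)
pos 31 'd': at 7
pos 32 'a': at 1 (via fail)
pos 33 'd': at 13 (via fail)
pos 34 'c': at 14
pos 35 'd': at 7 (via fail)
pos 36 'b': at 8
pos 37 'd': at 10
pos 38 'b': at 11  → match P2@[34:38]
pos 39 'c': at 6 (via fail)
pos 40 'd': at 7
pos 41 'b': at 8
pos 42 'd': at 10
pos 43 'b': at 11  → match P2@[39:43]
pos 44 'b': at 18 (via fail)  → match P5@[43:44]
pos 45 'c': at 6 (via fail)
pos 46 'a': at 1 (via fail)
pos 47 'c': at 6 (via fail)
pos 48 'b': at 12  → match P3@[47:48]
pos 49 'b': at 18 (via fail)  → match P5@[48:49]
pos 50 'a': at 1 (via fail)
pos 51 'd': at 13 (via fail)
pos 52 'b': at 17 (via fail)
pos 53 'c': at 6 (via fail)
pos 54 'b': at 12  → match P3@[53:54]
pos 55 'c': at 6 (via fail)
pos 56 'b': at 12  → match P3@[55:56]
pos 57 'd': at 13 (via fail)
pos 58 'c': at 14
pos 59 'd': at 7 (via fail)
pos 60 'b': at 8
pos 61 'd': at 10
pos 62 'b': at 11  → match P2@[58:62]
pos 63 'b': at 18 (via fail)  → match P5@[62:63]

Result: [[4,0],[4,3],[14,0],[14,3],[18,4],[23,0],[23,3],[24,5],[29,2],[38,2],[43,2],[44,5],[48,3],[49,5],[54,3],[56,3],[62,2],[63,5]]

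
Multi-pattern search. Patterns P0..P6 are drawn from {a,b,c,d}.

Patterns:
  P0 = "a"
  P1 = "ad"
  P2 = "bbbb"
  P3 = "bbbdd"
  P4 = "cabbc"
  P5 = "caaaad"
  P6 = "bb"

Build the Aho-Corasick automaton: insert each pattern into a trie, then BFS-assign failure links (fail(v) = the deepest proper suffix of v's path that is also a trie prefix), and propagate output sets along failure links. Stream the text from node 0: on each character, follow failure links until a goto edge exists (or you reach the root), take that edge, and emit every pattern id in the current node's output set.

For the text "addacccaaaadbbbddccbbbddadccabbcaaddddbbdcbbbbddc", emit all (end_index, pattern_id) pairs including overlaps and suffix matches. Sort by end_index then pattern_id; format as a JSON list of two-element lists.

Build:
Trie nodes:
  0='ε' goto a→1 b→3 c→9
  1='a' goto d→2  ←P0
  2='ad' goto ·  ←P1
  3='b' goto b→4
  4='bb' goto b→5  ←P6
  5='bbb' goto b→6 d→7
  6='bbbb' goto ·  ←P2
  7='bbbd' goto d→8
  8='bbbdd' goto ·  ←P3
  9='c' goto a→10
  10='ca' goto a→14 b→11
  11='cab' goto b→12
  12='cabb' goto c→13
  13='cabbc' goto ·  ←P4
  14='caa' goto a→15
  15='caaa' goto a→16
  16='caaaa' goto d→17
  17='caaaad' goto ·  ←P5

BFS fail/out derivation:
  n1('a'): parent n0 fail=0; on 'a' 0 → fail=0;  out {0}∪∅={0}
  n3('b'): parent n0 fail=0; on 'b' 0 → fail=0;  out ∅∪∅=∅
  n9('c'): parent n0 fail=0; on 'c' 0 → fail=0;  out ∅∪∅=∅
  n2('ad'): parent n1 fail=0; on 'd' 0 → fail=0;  out {1}∪∅={1}
  n4('bb'): parent n3 fail=0; on 'b' 0 → fail=3;  out {6}∪∅={6}
  n10('ca'): parent n9 fail=0; on 'a' 0 → fail=1;  out ∅∪{0}={0}
  n5('bbb'): parent n4 fail=3; on 'b' 3 → fail=4;  out ∅∪{6}={6}
  n11('cab'): parent n10 fail=1; on 'b' 1→0 → fail=3;  out ∅∪∅=∅
  n14('caa'): parent n10 fail=1; on 'a' 1→0 → fail=1;  out ∅∪{0}={0}
  n6('bbbb'): parent n5 fail=4; on 'b' 4 → fail=5;  out {2}∪{6}={2,6}
  n7('bbbd'): parent n5 fail=4; on 'd' 4→3→0 → fail=0;  out ∅∪∅=∅
  n12('cabb'): parent n11 fail=3; on 'b' 3 → fail=4;  out ∅∪{6}={6}
  n15('caaa'): parent n14 fail=1; on 'a' 1→0 → fail=1;  out ∅∪{0}={0}
  n8('bbbdd'): parent n7 fail=0; on 'd' 0 → fail=0;  out {3}∪∅={3}
  n13('cabbc'): parent n12 fail=4; on 'c' 4→3→0 → fail=9;  out {4}∪∅={4}
  n16('caaaa'): parent n15 fail=1; on 'a' 1→0 → fail=1;  out ∅∪{0}={0}
  n17('caaaad'): parent n16 fail=1; on 'd' 1 → fail=2;  out {5}∪{1}={1,5}

Text stream:
i=0 'a': node 0→1  emit P0@[0:0]
i=1 'd': node 1→2  emit P1@[0:1]
i=2 'd': node 2→0 ·f
i=3 'a': node 0→1  emit P0@[3:3]
i=4 'c': node 1→9 ·f
i=5 'c': node 9→9 ·f
i=6 'c': node 9→9 ·f
i=7 'a': node 9→10  emit P0@[7:7]
i=8 'a': node 10→14  emit P0@[8:8]
i=9 'a': node 14→15  emit P0@[9:9]
i=10 'a': node 15→16  emit P0@[10:10]
i=11 'd': node 16→17  emit P1@[10:11],P5@[6:11]
i=12 'b': node 17→3 ·f
i=13 'b': node 3→4  emit P6@[12:13]
i=14 'b': node 4→5  emit P6@[13:14]
i=15 'd': node 5→7
i=16 'd': node 7→8  emit P3@[12:16]
i=17 'c': node 8→9 ·f
i=18 'c': node 9→9 ·f
i=19 'b': node 9→3 ·f
i=20 'b': node 3→4  emit P6@[19:20]
i=21 'b': node 4→5  emit P6@[20:21]
i=22 'd': node 5→7
i=23 'd': node 7→8  emit P3@[19:23]
i=24 'a': node 8→1 ·f  emit P0@[24:24]
i=25 'd': node 1→2  emit P1@[24:25]
i=26 'c': node 2→9 ·f
i=27 'c': node 9→9 ·f
i=28 'a': node 9→10  emit P0@[28:28]
i=29 'b': node 10→11
i=30 'b': node 11→12  emit P6@[29:30]
i=31 'c': node 12→13  emit P4@[27:31]
i=32 'a': node 13→10 ·f  emit P0@[32:32]
i=33 'a': node 10→14  emit P0@[33:33]
i=34 'd': node 14→2 ·f  emit P1@[33:34]
i=35 'd': node 2→0 ·f
i=36 'd': node 0→0
i=37 'd': node 0→0
i=38 'b': node 0→3
i=39 'b': node 3→4  emit P6@[38:39]
i=40 'd': node 4→0 ·f
i=41 'c': node 0→9
i=42 'b': node 9→3 ·f
i=43 'b': node 3→4  emit P6@[42:43]
i=44 'b': node 4→5  emit P6@[43:44]
i=45 'b': node 5→6  emit P2@[42:45],P6@[44:45]
i=46 'd': node 6→7 ·f
i=47 'd': node 7→8  emit P3@[43:47]
i=48 'c': node 8→9 ·f

Result: [[0,0],[1,1],[3,0],[7,0],[8,0],[9,0],[10,0],[11,1],[11,5],[13,6],[14,6],[16,3],[20,6],[21,6],[23,3],[24,0],[25,1],[28,0],[30,6],[31,4],[32,0],[33,0],[34,1],[39,6],[43,6],[44,6],[45,2],[45,6],[47,3]]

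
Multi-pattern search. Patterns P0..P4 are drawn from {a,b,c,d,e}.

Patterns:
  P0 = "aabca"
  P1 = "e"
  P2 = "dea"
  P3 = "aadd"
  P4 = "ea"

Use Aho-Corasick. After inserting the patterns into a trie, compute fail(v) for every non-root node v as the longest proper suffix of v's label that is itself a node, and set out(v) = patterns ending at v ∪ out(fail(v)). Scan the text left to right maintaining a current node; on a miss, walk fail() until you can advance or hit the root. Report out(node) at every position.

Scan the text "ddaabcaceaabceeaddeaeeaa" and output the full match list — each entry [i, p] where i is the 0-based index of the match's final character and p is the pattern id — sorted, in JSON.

Construct AC machine:
Trie (insert patterns):
  n0 'ε': a→1 d→7 e→6
  n1 'a': a→2
  n2 'aa': b→3 d→10
  n3 'aab': c→4
  n4 'aabc': a→5
  n5 'aabca': ·  [P0 ends]
  n6 'e': a→12  [P1 ends]
  n7 'd': e→8
  n8 'de': a→9
  n9 'dea': ·  [P2 ends]
  n10 'aad': d→11
  n11 'aadd': ·  [P3 ends]
  n12 'ea': ·  [P4 ends]

BFS fail/out derivation:
  n1('a'): parent n0 fail=0; on 'a' 0 → fail=0;  out ∅∪∅=∅
  n6('e'): parent n0 fail=0; on 'e' 0 → fail=0;  out {1}∪∅={1}
  n7('d'): parent n0 fail=0; on 'd' 0 → fail=0;  out ∅∪∅=∅
  n2('aa'): parent n1 fail=0; on 'a' 0 → fail=1;  out ∅∪∅=∅
  n8('de'): parent n7 fail=0; on 'e' 0 → fail=6;  out ∅∪{1}={1}
  n12('ea'): parent n6 fail=0; on 'a' 0 → fail=1;  out {4}∪∅={4}
  n3('aab'): parent n2 fail=1; on 'b' 1→0 → fail=0;  out ∅∪∅=∅
  n9('dea'): parent n8 fail=6; on 'a' 6 → fail=12;  out {2}∪{4}={2,4}
  n10('aad'): parent n2 fail=1; on 'd' 1→0 → fail=7;  out ∅∪∅=∅
  n4('aabc'): parent n3 fail=0; on 'c' 0 → fail=0;  out ∅∪∅=∅
  n11('aadd'): parent n10 fail=7; on 'd' 7→0 → fail=7;  out {3}∪∅={3}
  n5('aabca'): parent n4 fail=0; on 'a' 0 → fail=1;  out {0}∪∅={0}

Text stream:
[0] read 'd'  n0⇒n7
[1] read 'd'  n7⇒n7 (via fail)
[2] read 'a'  n7⇒n1 (via fail)
[3] read 'a'  n1⇒n2
[4] read 'b'  n2⇒n3
[5] read 'c'  n3⇒n4
[6] read 'a'  n4⇒n5  → match P0@[2:6]
[7] read 'c'  n5⇒n0 (via fail)
[8] read 'e'  n0⇒n6  → match P1@[8:8]
[9] read 'a'  n6⇒n12  → match P4@[8:9]
[10] read 'a'  n12⇒n2 (via fail)
[11] read 'b'  n2⇒n3
[12] read 'c'  n3⇒n4
[13] read 'e'  n4⇒n6 (via fail)  → match P1@[13:13]
[14] read 'e'  n6⇒n6 (via fail)  → match P1@[14:14]
[15] read 'a'  n6⇒n12  → match P4@[14:15]
[16] read 'd'  n12⇒n7 (via fail)
[17] read 'd'  n7⇒n7 (via fail)
[18] read 'e'  n7⇒n8  → match P1@[18:18]
[19] read 'a'  n8⇒n9  → match P2@[17:19],P4@[18:19]
[20] read 'e'  n9⇒n6 (via fail)  → match P1@[20:20]
[21] read 'e'  n6⇒n6 (via fail)  → match P1@[21:21]
[22] read 'a'  n6⇒n12  → match P4@[21:22]
[23] read 'a'  n12⇒n2 (via fail)

Result: [[6,0],[8,1],[9,4],[13,1],[14,1],[15,4],[18,1],[19,2],[19,4],[20,1],[21,1],[22,4]]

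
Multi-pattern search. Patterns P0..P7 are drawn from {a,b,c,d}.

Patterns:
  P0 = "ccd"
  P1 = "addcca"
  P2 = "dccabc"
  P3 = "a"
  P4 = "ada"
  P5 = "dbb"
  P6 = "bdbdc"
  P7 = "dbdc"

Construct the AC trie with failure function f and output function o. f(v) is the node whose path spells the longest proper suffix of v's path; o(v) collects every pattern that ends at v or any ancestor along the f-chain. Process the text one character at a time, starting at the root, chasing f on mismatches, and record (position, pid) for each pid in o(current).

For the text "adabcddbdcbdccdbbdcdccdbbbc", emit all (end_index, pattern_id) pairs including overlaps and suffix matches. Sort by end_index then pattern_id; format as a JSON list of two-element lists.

Build:
Trie (insert patterns):
  0='ε' goto a→4 b→19 c→1 d→10
  1='c' goto c→2
  2='cc' goto d→3
  3='ccd' goto ·  [P0 ends]
  4='a' goto d→5  [P3 ends]
  5='ad' goto a→16 d→6
  6='add' goto c→7
  7='addc' goto c→8
  8='addcc' goto a→9
  9='addcca' goto ·  [P1 ends]
  10='d' goto b→17 c→11
  11='dc' goto c→12
  12='dcc' goto a→13
  13='dcca' goto b→14
  14='dccab' goto c→15
  15='dccabc' goto ·  [P2 ends]
  16='ada' goto ·  [P4 ends]
  17='db' goto b→18 d→24
  18='dbb' goto ·  [P5 ends]
  19='b' goto d→20
  20='bd' goto b→21
  21='bdb' goto d→22
  22='bdbd' goto c→23
  23='bdbdc' goto ·  [P6 ends]
  24='dbd' goto c→25
  25='dbdc' goto ·  [P7 ends]

BFS fail/out derivation:
  fail(1) 'c': from fail(0)=0 chase 'c': 0 ⇒ 0;  out=∅∪out(0)=∅
  fail(4) 'a': from fail(0)=0 chase 'a': 0 ⇒ 0;  out={3}∪out(0)={3}
  fail(10) 'd': from fail(0)=0 chase 'd': 0 ⇒ 0;  out=∅∪out(0)=∅
  fail(19) 'b': from fail(0)=0 chase 'b': 0 ⇒ 0;  out=∅∪out(0)=∅
  fail(2) 'cc': from fail(1)=0 chase 'c': 0 ⇒ 1;  out=∅∪out(1)=∅
  fail(5) 'ad': from fail(4)=0 chase 'd': 0 ⇒ 10;  out=∅∪out(10)=∅
  fail(11) 'dc': from fail(10)=0 chase 'c': 0 ⇒ 1;  out=∅∪out(1)=∅
  fail(17) 'db': from fail(10)=0 chase 'b': 0 ⇒ 19;  out=∅∪out(19)=∅
  fail(20) 'bd': from fail(19)=0 chase 'd': 0 ⇒ 10;  out=∅∪out(10)=∅
  fail(3) 'ccd': from fail(2)=1 chase 'd': 1→0 ⇒ 10;  out={0}∪out(10)={0}
  fail(6) 'add': from fail(5)=10 chase 'd': 10→0 ⇒ 10;  out=∅∪out(10)=∅
  fail(12) 'dcc': from fail(11)=1 chase 'c': 1 ⇒ 2;  out=∅∪out(2)=∅
  fail(16) 'ada': from fail(5)=10 chase 'a': 10→0 ⇒ 4;  out={4}∪out(4)={3,4}
  fail(18) 'dbb': from fail(17)=19 chase 'b': 19→0 ⇒ 19;  out={5}∪out(19)={5}
  fail(21) 'bdb': from fail(20)=10 chase 'b': 10 ⇒ 17;  out=∅∪out(17)=∅
  fail(24) 'dbd': from fail(17)=19 chase 'd': 19 ⇒ 20;  out=∅∪out(20)=∅
  fail(7) 'addc': from fail(6)=10 chase 'c': 10 ⇒ 11;  out=∅∪out(11)=∅
  fail(13) 'dcca': from fail(12)=2 chase 'a': 2→1→0 ⇒ 4;  out=∅∪out(4)={3}
  fail(22) 'bdbd': from fail(21)=17 chase 'd': 17 ⇒ 24;  out=∅∪out(24)=∅
  fail(25) 'dbdc': from fail(24)=20 chase 'c': 20→10 ⇒ 11;  out={7}∪out(11)={7}
  fail(8) 'addcc': from fail(7)=11 chase 'c': 11 ⇒ 12;  out=∅∪out(12)=∅
  fail(14) 'dccab': from fail(13)=4 chase 'b': 4→0 ⇒ 19;  out=∅∪out(19)=∅
  fail(23) 'bdbdc': from fail(22)=24 chase 'c': 24 ⇒ 25;  out={6}∪out(25)={6,7}
  fail(9) 'addcca': from fail(8)=12 chase 'a': 12 ⇒ 13;  out={1}∪out(13)={1,3}
  fail(15) 'dccabc': from fail(14)=19 chase 'c': 19→0 ⇒ 1;  out={2}∪out(1)={2}

Scan:
[0] read 'a'  n0⇒n4  emit P3@[0:0]
[1] read 'd'  n4⇒n5
[2] read 'a'  n5⇒n16  emit P3@[2:2],P4@[0:2]
[3] read 'b'  n16⇒n19 (fail-walked)
[4] read 'c'  n19⇒n1 (fail-walked)
[5] read 'd'  n1⇒n10 (fail-walked)
[6] read 'd'  n10⇒n10 (fail-walked)
[7] read 'b'  n10⇒n17
[8] read 'd'  n17⇒n24
[9] read 'c'  n24⇒n25  emit P7@[6:9]
[10] read 'b'  n25⇒n19 (fail-walked)
[11] read 'd'  n19⇒n20
[12] read 'c'  n20⇒n11 (fail-walked)
[13] read 'c'  n11⇒n12
[14] read 'd'  n12⇒n3 (fail-walked)  emit P0@[12:14]
[15] read 'b'  n3⇒n17 (fail-walked)
[16] read 'b'  n17⇒n18  emit P5@[14:16]
[17] read 'd'  n18⇒n20 (fail-walked)
[18] read 'c'  n20⇒n11 (fail-walked)
[19] read 'd'  n11⇒n10 (fail-walked)
[20] read 'c'  n10⇒n11
[21] read 'c'  n11⇒n12
[22] read 'd'  n12⇒n3 (fail-walked)  emit P0@[20:22]
[23] read 'b'  n3⇒n17 (fail-walked)
[24] read 'b'  n17⇒n18  emit P5@[22:24]
[25] read 'b'  n18⇒n19 (fail-walked)
[26] read 'c'  n19⇒n1 (fail-walked)

Matches: [[0,3],[2,3],[2,4],[9,7],[14,0],[16,5],[22,0],[24,5]]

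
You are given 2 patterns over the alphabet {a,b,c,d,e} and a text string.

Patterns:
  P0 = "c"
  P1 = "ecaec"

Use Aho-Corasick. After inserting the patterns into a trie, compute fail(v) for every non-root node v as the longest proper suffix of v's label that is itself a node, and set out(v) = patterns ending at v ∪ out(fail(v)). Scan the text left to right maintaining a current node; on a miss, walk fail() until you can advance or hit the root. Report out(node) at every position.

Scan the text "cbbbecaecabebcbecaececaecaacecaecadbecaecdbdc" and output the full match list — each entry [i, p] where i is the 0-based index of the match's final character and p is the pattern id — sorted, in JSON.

Build:
Trie (insert patterns):
  0='ε' goto c→1 e→2
  1='c' goto ·  [P0 ends]
  2='e' goto c→3
  3='ec' goto a→4
  4='eca' goto e→5
  5='ecae' goto c→6
  6='ecaec' goto ·  [P1 ends]

BFS fail/out derivation:
  fail(1) 'c': from fail(0)=0 chase 'c': 0 ⇒ 0;  out={0}∪out(0)={0}
  fail(2) 'e': from fail(0)=0 chase 'e': 0 ⇒ 0;  out=∅∪out(0)=∅
  fail(3) 'ec': from fail(2)=0 chase 'c': 0 ⇒ 1;  out=∅∪out(1)={0}
  fail(4) 'eca': from fail(3)=1 chase 'a': 1→0 ⇒ 0;  out=∅∪out(0)=∅
  fail(5) 'ecae': from fail(4)=0 chase 'e': 0 ⇒ 2;  out=∅∪out(2)=∅
  fail(6) 'ecaec': from fail(5)=2 chase 'c': 2 ⇒ 3;  out={1}∪out(3)={0,1}

Text stream:
pos 0 'c': at 1  emit P0@[0:0]
pos 1 'b': at 0 ·f
pos 2 'b': at 0
pos 3 'b': at 0
pos 4 'e': at 2
pos 5 'c': at 3  emit P0@[5:5]
pos 6 'a': at 4
pos 7 'e': at 5
pos 8 'c': at 6  emit P0@[8:8],P1@[4:8]
pos 9 'a': at 4 ·f
pos 10 'b': at 0 ·f
pos 11 'e': at 2
pos 12 'b': at 0 ·f
pos 13 'c': at 1  emit P0@[13:13]
pos 14 'b': at 0 ·f
pos 15 'e': at 2
pos 16 'c': at 3  emit P0@[16:16]
pos 17 'a': at 4
pos 18 'e': at 5
pos 19 'c': at 6  emit P0@[19:19],P1@[15:19]
pos 20 'e': at 2 ·f
pos 21 'c': at 3  emit P0@[21:21]
pos 22 'a': at 4
pos 23 'e': at 5
pos 24 'c': at 6  emit P0@[24:24],P1@[20:24]
pos 25 'a': at 4 ·f
pos 26 'a': at 0 ·f
pos 27 'c': at 1  emit P0@[27:27]
pos 28 'e': at 2 ·f
pos 29 'c': at 3  emit P0@[29:29]
pos 30 'a': at 4
pos 31 'e': at 5
pos 32 'c': at 6  emit P0@[32:32],P1@[28:32]
pos 33 'a': at 4 ·f
pos 34 'd': at 0 ·f
pos 35 'b': at 0
pos 36 'e': at 2
pos 37 'c': at 3  emit P0@[37:37]
pos 38 'a': at 4
pos 39 'e': at 5
pos 40 'c': at 6  emit P0@[40:40],P1@[36:40]
pos 41 'd': at 0 ·f
pos 42 'b': at 0
pos 43 'd': at 0
pos 44 'c': at 1  emit P0@[44:44]

All matches (sorted): [[0,0],[5,0],[8,0],[8,1],[13,0],[16,0],[19,0],[19,1],[21,0],[24,0],[24,1],[27,0],[29,0],[32,0],[32,1],[37,0],[40,0],[40,1],[44,0]]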